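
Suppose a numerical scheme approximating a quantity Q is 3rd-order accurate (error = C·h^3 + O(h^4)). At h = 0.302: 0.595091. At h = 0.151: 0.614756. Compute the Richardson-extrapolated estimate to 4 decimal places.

0.6176

The leading error scales as h^3; refining by a factor of 2 reduces it by 2^3 = 8.
Extrapolated value = (8·A(h/2) − A(h)) / (8 − 1)
= (8·0.614756 − 0.595091) / 7
= 4.322957 / 7 = 0.617565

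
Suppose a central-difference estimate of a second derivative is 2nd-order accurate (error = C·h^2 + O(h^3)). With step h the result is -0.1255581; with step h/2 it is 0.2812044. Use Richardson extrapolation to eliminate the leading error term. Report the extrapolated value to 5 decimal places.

0.41679

Extrapolated value = (4·A(h/2) − A(h)) / (4 − 1)
= (4·0.2812044 − (-0.1255581)) / 3
= 1.2503757 / 3 = 0.4167919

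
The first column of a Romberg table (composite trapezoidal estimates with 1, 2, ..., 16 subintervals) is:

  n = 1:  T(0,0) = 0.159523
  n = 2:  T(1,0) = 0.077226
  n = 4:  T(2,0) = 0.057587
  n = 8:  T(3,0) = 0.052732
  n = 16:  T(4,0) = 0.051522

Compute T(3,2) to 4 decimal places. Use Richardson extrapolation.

T(2,1) = 0.057587 + (0.057587 − 0.077226)/3 = 0.051041
T(3,1) = 0.052732 + (0.052732 − 0.057587)/3 = 0.051114
T(3,2) = 0.051114 + (0.051114 − 0.051041)/15 = 0.051119

0.0511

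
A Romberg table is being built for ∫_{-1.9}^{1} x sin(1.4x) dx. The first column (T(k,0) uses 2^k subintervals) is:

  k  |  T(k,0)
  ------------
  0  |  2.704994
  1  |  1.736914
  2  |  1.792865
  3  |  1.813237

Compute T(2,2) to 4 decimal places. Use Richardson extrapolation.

Richardson extrapolation on the trapezoidal column (denominator 4−1=3):
T(1,1) = (4·1.736914 − 2.704994) / 3 = 1.414221
T(2,1) = (4·1.792865 − 1.736914) / 3 = 1.811515
T(2,2) = 1.811515 + (1.811515 − 1.414221)/15 = 1.838001

1.8380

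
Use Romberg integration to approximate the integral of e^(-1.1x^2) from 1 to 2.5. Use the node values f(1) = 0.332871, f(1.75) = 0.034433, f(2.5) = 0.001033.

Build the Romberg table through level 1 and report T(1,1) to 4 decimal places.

T(0,0) (trapezoid, 1 panel, h=1.5000): 0.250428
T(1,0) (trapezoid, 2 panels, h=0.7500): 0.151039
T(1,1) = 0.151039 + (0.151039 − 0.250428)/3 = 0.117909

0.1179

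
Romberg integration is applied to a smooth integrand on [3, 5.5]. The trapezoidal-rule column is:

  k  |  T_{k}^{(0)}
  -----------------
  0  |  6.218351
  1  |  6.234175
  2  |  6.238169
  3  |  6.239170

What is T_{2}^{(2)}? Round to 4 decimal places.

6.2395

Richardson extrapolation on the trapezoidal column (denominator 4−1=3):
T_{1}^{(1)} = (4·6.234175 − 6.218351) / 3 = 6.239450
T_{2}^{(1)} = 6.238169 + (6.238169 − 6.234175)/3 = 6.239500
T_{2}^{(2)} = 6.239500 + (6.239500 − 6.239450)/15 = 6.239503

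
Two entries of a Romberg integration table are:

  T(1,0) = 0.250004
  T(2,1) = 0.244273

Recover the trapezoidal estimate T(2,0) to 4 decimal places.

From T(2,1) = (4·T(2,0) − T(1,0))/3, solve for T(2,0):
4·T(2,0) = 3·0.244273 + 0.250004 = 0.982823
T(2,0) = 0.245706

0.2457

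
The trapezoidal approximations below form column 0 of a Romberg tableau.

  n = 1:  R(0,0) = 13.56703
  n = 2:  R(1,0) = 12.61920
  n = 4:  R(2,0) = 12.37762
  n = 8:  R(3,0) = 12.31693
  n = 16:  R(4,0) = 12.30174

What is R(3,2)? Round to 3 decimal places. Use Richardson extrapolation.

Richardson extrapolation on the trapezoidal column (denominator 4−1=3):
R(2,1) = 12.37762 + (12.37762 − 12.61920)/3 = 12.29709
R(3,1) = (4·12.31693 − 12.37762) / 3 = 12.29670
R(3,2) = 12.29670 + (12.29670 − 12.29709)/15 = 12.29667
(Column j=1 coincides with Simpson's rule on the same nodes.)

12.297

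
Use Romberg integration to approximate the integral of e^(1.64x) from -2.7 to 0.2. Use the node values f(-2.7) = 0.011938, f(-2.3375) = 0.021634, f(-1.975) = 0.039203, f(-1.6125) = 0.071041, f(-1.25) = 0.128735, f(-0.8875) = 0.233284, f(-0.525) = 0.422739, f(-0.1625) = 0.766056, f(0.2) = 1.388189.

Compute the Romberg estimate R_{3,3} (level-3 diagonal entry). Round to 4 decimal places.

0.8392

R_{0,0} (trapezoid, 1 panel, h=2.9000): 2.030184
R_{1,0} (trapezoid, 2 panels, h=1.4500): 1.201758
R_{2,0} (trapezoid, 4 panels, h=0.7250): 0.935787
R_{3,0} (trapezoid, 8 panels, h=0.3625): 0.863749
R_{1,1} = 1.201758 + (1.201758 − 2.030184)/3 = 0.925616
R_{2,1} = 0.935787 + (0.935787 − 1.201758)/3 = 0.847130
R_{3,1} = 0.863749 + (0.863749 − 0.935787)/3 = 0.839736
R_{2,2} = 0.847130 + (0.847130 − 0.925616)/15 = 0.841898
R_{3,2} = 0.839736 + (0.839736 − 0.847130)/15 = 0.839243
R_{3,3} = 0.839243 + (0.839243 − 0.841898)/63 = 0.839201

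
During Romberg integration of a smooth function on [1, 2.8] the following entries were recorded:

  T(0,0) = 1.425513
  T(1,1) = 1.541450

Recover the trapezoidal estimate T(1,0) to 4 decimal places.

From T(1,1) = (4·T(1,0) − T(0,0))/3, solve for T(1,0):
4·T(1,0) = 3·1.541450 + 1.425513 = 6.049863
T(1,0) = 1.512466

1.5125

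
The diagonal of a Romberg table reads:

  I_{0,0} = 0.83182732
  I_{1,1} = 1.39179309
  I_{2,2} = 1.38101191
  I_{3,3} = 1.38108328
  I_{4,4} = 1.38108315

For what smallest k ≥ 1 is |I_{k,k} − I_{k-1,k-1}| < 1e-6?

|I_{1,1} − I_{0,0}| = 0.55996577 ≥ 1e-6
|I_{2,2} − I_{1,1}| = 0.01078118 ≥ 1e-6
|I_{3,3} − I_{2,2}| = 0.00007137 ≥ 1e-6
|I_{4,4} − I_{3,3}| = 0.00000013 < 1e-6

k = 4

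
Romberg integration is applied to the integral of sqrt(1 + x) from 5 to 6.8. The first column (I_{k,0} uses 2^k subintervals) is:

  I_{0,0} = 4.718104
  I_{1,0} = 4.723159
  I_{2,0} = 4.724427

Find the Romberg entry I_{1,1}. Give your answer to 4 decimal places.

4.7248

I_{1,1} = (4·4.723159 − 4.718104) / 3 = 4.724844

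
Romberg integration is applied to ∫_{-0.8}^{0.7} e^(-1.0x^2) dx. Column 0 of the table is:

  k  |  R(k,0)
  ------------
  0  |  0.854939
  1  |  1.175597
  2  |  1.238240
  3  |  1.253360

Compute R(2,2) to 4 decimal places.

1.2576

R(1,1) = (4·1.175597 − 0.854939) / 3 = 1.282483
R(2,1) = 1.238240 + (1.238240 − 1.175597)/3 = 1.259121
R(2,2) = 1.259121 + (1.259121 − 1.282483)/15 = 1.257564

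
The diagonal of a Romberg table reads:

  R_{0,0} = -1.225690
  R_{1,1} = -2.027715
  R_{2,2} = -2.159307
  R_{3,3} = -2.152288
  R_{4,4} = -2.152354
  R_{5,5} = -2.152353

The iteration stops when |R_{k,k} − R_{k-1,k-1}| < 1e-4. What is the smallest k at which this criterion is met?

k = 4

|R_{1,1} − R_{0,0}| = 0.802025 ≥ 1e-4
|R_{2,2} − R_{1,1}| = 0.131592 ≥ 1e-4
|R_{3,3} − R_{2,2}| = 0.007019 ≥ 1e-4
|R_{4,4} − R_{3,3}| = 0.000066 < 1e-4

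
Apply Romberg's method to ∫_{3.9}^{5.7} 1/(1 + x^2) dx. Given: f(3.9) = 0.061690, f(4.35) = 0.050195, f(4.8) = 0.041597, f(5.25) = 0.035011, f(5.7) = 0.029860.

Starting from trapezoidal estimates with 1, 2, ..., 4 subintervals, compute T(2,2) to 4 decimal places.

T(0,0) (trapezoid, 1 panel, h=1.8000): 0.082395
T(1,0) (trapezoid, 2 panels, h=0.9000): 0.078635
T(2,0) (trapezoid, 4 panels, h=0.4500): 0.077660
T(1,1) = 0.078635 + (0.078635 − 0.082395)/3 = 0.077382
T(2,1) = 0.077660 + (0.077660 − 0.078635)/3 = 0.077335
T(2,2) = 0.077335 + (0.077335 − 0.077382)/15 = 0.077332

0.0773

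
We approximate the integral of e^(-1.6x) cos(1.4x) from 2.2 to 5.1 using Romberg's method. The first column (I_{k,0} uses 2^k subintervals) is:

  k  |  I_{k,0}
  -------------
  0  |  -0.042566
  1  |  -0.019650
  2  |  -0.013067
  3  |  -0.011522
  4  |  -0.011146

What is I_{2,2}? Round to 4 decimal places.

Richardson extrapolation on the trapezoidal column (denominator 4−1=3):
I_{1,1} = -0.019650 + (-0.019650 − (-0.042566))/3 = -0.012011
I_{2,1} = -0.013067 + (-0.013067 − (-0.019650))/3 = -0.010873
I_{2,2} = (16·(-0.010873) − (-0.012011)) / 15 = -0.010797
(Column j=1 coincides with Simpson's rule on the same nodes.)

-0.0108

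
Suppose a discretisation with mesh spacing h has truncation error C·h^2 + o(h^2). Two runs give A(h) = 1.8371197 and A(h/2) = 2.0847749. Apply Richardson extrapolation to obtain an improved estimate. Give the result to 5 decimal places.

Extrapolated value = (4·A(h/2) − A(h)) / (4 − 1)
= (4·2.0847749 − 1.8371197) / 3
= 6.5019799 / 3 = 2.1673266

2.16733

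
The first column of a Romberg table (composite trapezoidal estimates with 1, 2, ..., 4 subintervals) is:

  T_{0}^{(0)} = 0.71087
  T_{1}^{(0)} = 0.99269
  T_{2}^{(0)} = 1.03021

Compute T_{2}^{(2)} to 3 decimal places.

1.040

Richardson extrapolation on the trapezoidal column (denominator 4−1=3):
T_{1}^{(1)} = 0.99269 + (0.99269 − 0.71087)/3 = 1.08663
T_{2}^{(1)} = (4·1.03021 − 0.99269) / 3 = 1.04272
T_{2}^{(2)} = (16·1.04272 − 1.08663) / 15 = 1.03979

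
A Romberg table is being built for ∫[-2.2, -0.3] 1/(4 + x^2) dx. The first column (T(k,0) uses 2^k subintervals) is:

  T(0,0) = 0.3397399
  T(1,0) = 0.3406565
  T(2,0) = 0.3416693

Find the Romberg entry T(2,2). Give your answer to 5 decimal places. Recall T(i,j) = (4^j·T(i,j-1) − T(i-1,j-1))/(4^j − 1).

0.34208

Richardson extrapolation on the trapezoidal column (denominator 4−1=3):
T(1,1) = (4·0.3406565 − 0.3397399) / 3 = 0.3409620
T(2,1) = 0.3416693 + (0.3416693 − 0.3406565)/3 = 0.3420069
T(2,2) = 0.3420069 + (0.3420069 − 0.3409620)/15 = 0.3420766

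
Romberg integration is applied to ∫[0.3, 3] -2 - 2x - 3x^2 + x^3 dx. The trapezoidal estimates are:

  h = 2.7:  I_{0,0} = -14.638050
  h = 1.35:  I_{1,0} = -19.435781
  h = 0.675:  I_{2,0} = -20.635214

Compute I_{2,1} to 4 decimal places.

Richardson extrapolation on the trapezoidal column (denominator 4−1=3):
I_{2,1} = (4·(-20.635214) − (-19.435781)) / 3 = -21.035025

-21.0350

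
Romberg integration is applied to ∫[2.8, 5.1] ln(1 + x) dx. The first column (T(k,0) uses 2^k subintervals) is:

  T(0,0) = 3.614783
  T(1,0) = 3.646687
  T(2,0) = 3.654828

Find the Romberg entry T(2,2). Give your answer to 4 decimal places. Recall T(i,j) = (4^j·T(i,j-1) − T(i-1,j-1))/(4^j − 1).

T(1,1) = 3.646687 + (3.646687 − 3.614783)/3 = 3.657322
T(2,1) = 3.654828 + (3.654828 − 3.646687)/3 = 3.657542
T(2,2) = (16·3.657542 − 3.657322) / 15 = 3.657557

3.6576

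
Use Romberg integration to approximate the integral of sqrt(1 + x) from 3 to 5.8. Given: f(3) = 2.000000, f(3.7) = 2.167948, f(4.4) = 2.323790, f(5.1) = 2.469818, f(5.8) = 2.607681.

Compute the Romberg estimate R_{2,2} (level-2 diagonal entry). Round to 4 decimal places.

R_{0,0} (trapezoid, 1 panel, h=2.8000): 6.450753
R_{1,0} (trapezoid, 2 panels, h=1.4000): 6.478683
R_{2,0} (trapezoid, 4 panels, h=0.7000): 6.485778
R_{1,1} = 6.478683 + (6.478683 − 6.450753)/3 = 6.487993
R_{2,1} = 6.485778 + (6.485778 − 6.478683)/3 = 6.488143
R_{2,2} = 6.488143 + (6.488143 − 6.487993)/15 = 6.488153

6.4882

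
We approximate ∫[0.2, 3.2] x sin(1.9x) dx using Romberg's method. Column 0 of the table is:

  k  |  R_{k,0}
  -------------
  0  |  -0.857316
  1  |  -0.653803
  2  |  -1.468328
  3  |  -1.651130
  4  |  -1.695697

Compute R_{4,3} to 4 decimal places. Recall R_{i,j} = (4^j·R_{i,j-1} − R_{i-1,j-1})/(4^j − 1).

Richardson extrapolation on the trapezoidal column (denominator 4−1=3):
R_{2,1} = -1.468328 + (-1.468328 − (-0.653803))/3 = -1.739836
R_{3,1} = -1.651130 + (-1.651130 − (-1.468328))/3 = -1.712064
R_{4,1} = (4·(-1.695697) − (-1.651130)) / 3 = -1.710553
R_{3,2} = -1.712064 + (-1.712064 − (-1.739836))/15 = -1.710213
R_{4,2} = -1.710553 + (-1.710553 − (-1.712064))/15 = -1.710452
R_{4,3} = (64·(-1.710452) − (-1.710213)) / 63 = -1.710456

-1.7105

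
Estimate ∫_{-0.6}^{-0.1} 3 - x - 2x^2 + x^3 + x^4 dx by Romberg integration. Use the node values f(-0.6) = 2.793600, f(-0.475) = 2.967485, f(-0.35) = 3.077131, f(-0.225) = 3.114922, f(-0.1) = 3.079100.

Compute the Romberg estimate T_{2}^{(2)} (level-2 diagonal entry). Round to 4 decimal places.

T_{0}^{(0)} (trapezoid, 1 panel, h=0.5000): 1.468175
T_{1}^{(0)} (trapezoid, 2 panels, h=0.2500): 1.503370
T_{2}^{(0)} (trapezoid, 4 panels, h=0.1250): 1.511986
T_{1}^{(1)} = 1.503370 + (1.503370 − 1.468175)/3 = 1.515102
T_{2}^{(1)} = 1.511986 + (1.511986 − 1.503370)/3 = 1.514858
T_{2}^{(2)} = 1.514858 + (1.514858 − 1.515102)/15 = 1.514842

1.5148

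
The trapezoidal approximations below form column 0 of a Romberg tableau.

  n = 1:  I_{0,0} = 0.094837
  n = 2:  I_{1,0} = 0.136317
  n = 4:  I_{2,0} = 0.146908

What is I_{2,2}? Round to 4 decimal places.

0.1505

I_{1,1} = (4·0.136317 − 0.094837) / 3 = 0.150144
I_{2,1} = 0.146908 + (0.146908 − 0.136317)/3 = 0.150438
I_{2,2} = 0.150438 + (0.150438 − 0.150144)/15 = 0.150458
(Column j=1 coincides with Simpson's rule on the same nodes.)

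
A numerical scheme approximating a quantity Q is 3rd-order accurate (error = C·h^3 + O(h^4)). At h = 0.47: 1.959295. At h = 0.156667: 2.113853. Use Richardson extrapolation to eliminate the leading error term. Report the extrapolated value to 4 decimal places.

The leading error scales as h^3; refining by a factor of 3 reduces it by 3^3 = 27.
Extrapolated value = (27·A(h/3) − A(h)) / (27 − 1)
= (27·2.113853 − 1.959295) / 26
= 55.114736 / 26 = 2.119798

2.1198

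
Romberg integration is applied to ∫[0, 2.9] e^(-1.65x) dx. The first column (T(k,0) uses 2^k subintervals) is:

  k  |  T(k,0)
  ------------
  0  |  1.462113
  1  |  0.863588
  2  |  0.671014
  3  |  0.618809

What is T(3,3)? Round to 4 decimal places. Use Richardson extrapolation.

Richardson extrapolation on the trapezoidal column (denominator 4−1=3):
T(1,1) = (4·0.863588 − 1.462113) / 3 = 0.664080
T(2,1) = (4·0.671014 − 0.863588) / 3 = 0.606823
T(3,1) = (4·0.618809 − 0.671014) / 3 = 0.601407
T(2,2) = 0.606823 + (0.606823 − 0.664080)/15 = 0.603006
T(3,2) = 0.601407 + (0.601407 − 0.606823)/15 = 0.601046
T(3,3) = 0.601046 + (0.601046 − 0.603006)/63 = 0.601015

0.6010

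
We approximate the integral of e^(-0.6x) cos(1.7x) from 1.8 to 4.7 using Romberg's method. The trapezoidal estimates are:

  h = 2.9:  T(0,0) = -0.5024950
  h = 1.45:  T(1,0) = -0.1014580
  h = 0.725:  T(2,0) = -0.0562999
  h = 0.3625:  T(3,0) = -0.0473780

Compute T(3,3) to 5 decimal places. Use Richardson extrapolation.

Richardson extrapolation on the trapezoidal column (denominator 4−1=3):
T(1,1) = -0.1014580 + (-0.1014580 − (-0.5024950))/3 = 0.0322210
T(2,1) = -0.0562999 + (-0.0562999 − (-0.1014580))/3 = -0.0412472
T(3,1) = -0.0473780 + (-0.0473780 − (-0.0562999))/3 = -0.0444040
T(2,2) = (16·(-0.0412472) − 0.0322210) / 15 = -0.0461451
T(3,2) = -0.0444040 + (-0.0444040 − (-0.0412472))/15 = -0.0446145
T(3,3) = -0.0446145 + (-0.0446145 − (-0.0461451))/63 = -0.0445902

-0.04459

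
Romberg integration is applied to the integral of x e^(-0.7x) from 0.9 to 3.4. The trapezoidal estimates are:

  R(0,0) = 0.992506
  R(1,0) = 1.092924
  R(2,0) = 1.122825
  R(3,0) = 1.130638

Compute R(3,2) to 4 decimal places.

Richardson extrapolation on the trapezoidal column (denominator 4−1=3):
R(2,1) = 1.122825 + (1.122825 − 1.092924)/3 = 1.132792
R(3,1) = 1.130638 + (1.130638 − 1.122825)/3 = 1.133242
R(3,2) = (16·1.133242 − 1.132792) / 15 = 1.133272

1.1333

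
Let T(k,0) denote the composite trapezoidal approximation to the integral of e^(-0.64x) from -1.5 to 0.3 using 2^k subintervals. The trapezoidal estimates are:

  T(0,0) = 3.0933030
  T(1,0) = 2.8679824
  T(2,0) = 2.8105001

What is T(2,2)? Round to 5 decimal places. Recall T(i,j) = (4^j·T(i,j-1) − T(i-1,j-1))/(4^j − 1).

T(1,1) = (4·2.8679824 − 3.0933030) / 3 = 2.7928755
T(2,1) = (4·2.8105001 − 2.8679824) / 3 = 2.7913393
T(2,2) = 2.7913393 + (2.7913393 − 2.7928755)/15 = 2.7912369

2.79124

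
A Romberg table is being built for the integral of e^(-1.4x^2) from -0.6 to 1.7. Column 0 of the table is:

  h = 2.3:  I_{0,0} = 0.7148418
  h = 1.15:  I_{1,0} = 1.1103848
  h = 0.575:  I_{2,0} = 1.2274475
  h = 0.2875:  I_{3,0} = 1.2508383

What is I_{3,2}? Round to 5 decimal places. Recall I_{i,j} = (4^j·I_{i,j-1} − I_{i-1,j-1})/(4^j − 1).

Richardson extrapolation on the trapezoidal column (denominator 4−1=3):
I_{2,1} = 1.2274475 + (1.2274475 − 1.1103848)/3 = 1.2664684
I_{3,1} = 1.2508383 + (1.2508383 − 1.2274475)/3 = 1.2586352
I_{3,2} = 1.2586352 + (1.2586352 − 1.2664684)/15 = 1.2581130

1.25811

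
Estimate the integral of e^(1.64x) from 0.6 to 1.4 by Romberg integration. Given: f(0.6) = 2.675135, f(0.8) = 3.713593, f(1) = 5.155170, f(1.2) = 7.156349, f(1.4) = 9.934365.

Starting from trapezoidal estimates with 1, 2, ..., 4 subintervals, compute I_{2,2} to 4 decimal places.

I_{0,0} (trapezoid, 1 panel, h=0.8000): 5.043800
I_{1,0} (trapezoid, 2 panels, h=0.4000): 4.583968
I_{2,0} (trapezoid, 4 panels, h=0.2000): 4.465972
I_{1,1} = 4.583968 + (4.583968 − 5.043800)/3 = 4.430691
I_{2,1} = 4.465972 + (4.465972 − 4.583968)/3 = 4.426640
I_{2,2} = 4.426640 + (4.426640 − 4.430691)/15 = 4.426370

4.4264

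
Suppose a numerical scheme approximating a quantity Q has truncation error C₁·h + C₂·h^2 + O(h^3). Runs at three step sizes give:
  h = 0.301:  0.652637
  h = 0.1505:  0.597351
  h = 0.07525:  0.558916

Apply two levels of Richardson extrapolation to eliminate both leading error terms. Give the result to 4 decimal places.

First eliminate the h term (factor 2^1 = 2):
  B₁ = (2·0.597351 − 0.652637)/1 = 0.542065
  B₂ = (2·0.558916 − 0.597351)/1 = 0.520481
Then eliminate the h^2 term (factor 2^2 = 4):
  (4·0.520481 − 0.542065)/3 = 0.513286

0.5133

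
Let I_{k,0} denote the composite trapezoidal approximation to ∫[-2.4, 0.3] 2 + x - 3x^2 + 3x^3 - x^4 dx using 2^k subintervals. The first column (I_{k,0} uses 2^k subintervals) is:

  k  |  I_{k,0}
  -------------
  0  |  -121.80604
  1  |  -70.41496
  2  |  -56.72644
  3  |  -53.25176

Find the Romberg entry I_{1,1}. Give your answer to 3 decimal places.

I_{1,1} = (4·(-70.41496) − (-121.80604)) / 3 = -53.28460

-53.285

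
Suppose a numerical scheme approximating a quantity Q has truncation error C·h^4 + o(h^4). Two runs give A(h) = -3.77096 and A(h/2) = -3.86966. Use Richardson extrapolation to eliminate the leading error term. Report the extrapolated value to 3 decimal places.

The leading error scales as h^4; refining by a factor of 2 reduces it by 2^4 = 16.
Extrapolated value = (16·A(h/2) − A(h)) / (16 − 1)
= (16·(-3.86966) − (-3.77096)) / 15
= -58.14360 / 15 = -3.87624

-3.876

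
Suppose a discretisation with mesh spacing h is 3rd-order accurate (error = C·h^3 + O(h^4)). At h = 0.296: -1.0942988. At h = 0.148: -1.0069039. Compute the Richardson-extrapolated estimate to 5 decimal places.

-0.99442

The leading error scales as h^3; refining by a factor of 2 reduces it by 2^3 = 8.
Extrapolated value = (8·A(h/2) − A(h)) / (8 − 1)
= (8·(-1.0069039) − (-1.0942988)) / 7
= -6.9609324 / 7 = -0.9944189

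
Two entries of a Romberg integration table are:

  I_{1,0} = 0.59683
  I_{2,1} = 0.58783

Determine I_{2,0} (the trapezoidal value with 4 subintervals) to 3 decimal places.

From I_{2,1} = (4·I_{2,0} − I_{1,0})/3, solve for I_{2,0}:
4·I_{2,0} = 3·0.58783 + 0.59683 = 2.36032
I_{2,0} = 0.59008

0.590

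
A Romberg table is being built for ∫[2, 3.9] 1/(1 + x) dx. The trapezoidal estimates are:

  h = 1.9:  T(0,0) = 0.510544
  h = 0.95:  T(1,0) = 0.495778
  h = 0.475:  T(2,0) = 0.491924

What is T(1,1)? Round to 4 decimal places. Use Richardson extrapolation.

0.4909

Richardson extrapolation on the trapezoidal column (denominator 4−1=3):
T(1,1) = 0.495778 + (0.495778 − 0.510544)/3 = 0.490856
(Column j=1 coincides with Simpson's rule on the same nodes.)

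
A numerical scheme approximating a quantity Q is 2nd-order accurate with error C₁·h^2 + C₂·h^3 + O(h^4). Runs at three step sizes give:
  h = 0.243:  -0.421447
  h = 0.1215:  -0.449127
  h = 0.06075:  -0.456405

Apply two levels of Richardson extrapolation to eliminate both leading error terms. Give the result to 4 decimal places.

-0.4589

First eliminate the h^2 term (factor 2^2 = 4):
  B₁ = (4·(-0.449127) − (-0.421447))/3 = -0.458354
  B₂ = (4·(-0.456405) − (-0.449127))/3 = -0.458831
Then eliminate the h^3 term (factor 2^3 = 8):
  (8·(-0.458831) − (-0.458354))/7 = -0.458899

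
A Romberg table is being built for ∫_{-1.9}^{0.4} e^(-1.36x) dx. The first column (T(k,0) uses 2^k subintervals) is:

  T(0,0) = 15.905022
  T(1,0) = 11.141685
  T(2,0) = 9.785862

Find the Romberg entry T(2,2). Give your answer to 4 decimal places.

Richardson extrapolation on the trapezoidal column (denominator 4−1=3):
T(1,1) = (4·11.141685 − 15.905022) / 3 = 9.553906
T(2,1) = (4·9.785862 − 11.141685) / 3 = 9.333921
T(2,2) = (16·9.333921 − 9.553906) / 15 = 9.319255
(Column j=1 coincides with Simpson's rule on the same nodes.)

9.3193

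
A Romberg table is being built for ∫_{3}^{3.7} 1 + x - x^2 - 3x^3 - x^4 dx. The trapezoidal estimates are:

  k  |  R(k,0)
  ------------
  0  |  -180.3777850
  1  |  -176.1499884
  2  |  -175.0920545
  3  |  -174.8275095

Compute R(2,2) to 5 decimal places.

-174.73932

R(1,1) = -176.1499884 + (-176.1499884 − (-180.3777850))/3 = -174.7407229
R(2,1) = -175.0920545 + (-175.0920545 − (-176.1499884))/3 = -174.7394099
R(2,2) = (16·(-174.7394099) − (-174.7407229)) / 15 = -174.7393224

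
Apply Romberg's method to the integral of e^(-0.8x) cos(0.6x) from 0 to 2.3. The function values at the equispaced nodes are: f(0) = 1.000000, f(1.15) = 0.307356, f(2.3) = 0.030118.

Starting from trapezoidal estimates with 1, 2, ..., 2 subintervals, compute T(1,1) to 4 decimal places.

0.8662

T(0,0) (trapezoid, 1 panel, h=2.3000): 1.184636
T(1,0) (trapezoid, 2 panels, h=1.1500): 0.945777
T(1,1) = 0.945777 + (0.945777 − 1.184636)/3 = 0.866157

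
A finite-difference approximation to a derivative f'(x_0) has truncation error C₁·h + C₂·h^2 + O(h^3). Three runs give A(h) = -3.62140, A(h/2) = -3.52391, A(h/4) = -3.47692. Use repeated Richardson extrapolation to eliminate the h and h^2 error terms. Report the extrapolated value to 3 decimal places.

-3.431

First eliminate the h term (factor 2^1 = 2):
  B₁ = (2·(-3.52391) − (-3.62140))/1 = -3.42642
  B₂ = (2·(-3.47692) − (-3.52391))/1 = -3.42993
Then eliminate the h^2 term (factor 2^2 = 4):
  (4·(-3.42993) − (-3.42642))/3 = -3.43110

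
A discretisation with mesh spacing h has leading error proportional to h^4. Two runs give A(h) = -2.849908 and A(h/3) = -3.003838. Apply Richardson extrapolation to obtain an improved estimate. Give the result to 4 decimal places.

-3.0058

Extrapolated value = (81·A(h/3) − A(h)) / (81 − 1)
= (81·(-3.003838) − (-2.849908)) / 80
= -240.460970 / 80 = -3.005762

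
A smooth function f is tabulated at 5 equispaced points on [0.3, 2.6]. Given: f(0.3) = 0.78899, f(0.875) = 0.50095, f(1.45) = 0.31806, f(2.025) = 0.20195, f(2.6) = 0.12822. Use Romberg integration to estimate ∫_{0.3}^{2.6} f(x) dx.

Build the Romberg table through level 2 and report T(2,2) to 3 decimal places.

0.836

T(0,0) (trapezoid, 1 panel, h=2.3000): 1.05479
T(1,0) (trapezoid, 2 panels, h=1.1500): 0.89316
T(2,0) (trapezoid, 4 panels, h=0.5750): 0.85075
T(1,1) = 0.89316 + (0.89316 − 1.05479)/3 = 0.83928
T(2,1) = 0.85075 + (0.85075 − 0.89316)/3 = 0.83661
T(2,2) = 0.83661 + (0.83661 − 0.83928)/15 = 0.83643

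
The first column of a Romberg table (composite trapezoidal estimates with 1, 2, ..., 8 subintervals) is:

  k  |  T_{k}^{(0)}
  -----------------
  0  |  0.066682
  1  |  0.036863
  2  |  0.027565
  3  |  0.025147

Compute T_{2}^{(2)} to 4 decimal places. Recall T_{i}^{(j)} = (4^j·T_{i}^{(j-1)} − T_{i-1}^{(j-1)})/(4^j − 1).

Richardson extrapolation on the trapezoidal column (denominator 4−1=3):
T_{1}^{(1)} = (4·0.036863 − 0.066682) / 3 = 0.026923
T_{2}^{(1)} = 0.027565 + (0.027565 − 0.036863)/3 = 0.024466
T_{2}^{(2)} = (16·0.024466 − 0.026923) / 15 = 0.024302

0.0243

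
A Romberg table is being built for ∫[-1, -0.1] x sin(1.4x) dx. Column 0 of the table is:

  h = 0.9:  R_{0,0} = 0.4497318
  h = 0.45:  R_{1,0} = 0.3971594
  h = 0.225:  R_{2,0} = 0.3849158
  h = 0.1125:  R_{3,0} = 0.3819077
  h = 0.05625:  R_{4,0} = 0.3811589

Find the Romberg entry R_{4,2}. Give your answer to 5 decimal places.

Richardson extrapolation on the trapezoidal column (denominator 4−1=3):
R_{3,1} = 0.3819077 + (0.3819077 − 0.3849158)/3 = 0.3809050
R_{4,1} = 0.3811589 + (0.3811589 − 0.3819077)/3 = 0.3809093
R_{4,2} = 0.3809093 + (0.3809093 − 0.3809050)/15 = 0.3809096

0.38091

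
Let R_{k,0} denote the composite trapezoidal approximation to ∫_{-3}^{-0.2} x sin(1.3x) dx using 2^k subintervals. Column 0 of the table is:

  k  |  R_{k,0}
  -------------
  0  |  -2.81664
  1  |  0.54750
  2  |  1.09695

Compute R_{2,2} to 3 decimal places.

1.254

R_{1,1} = (4·0.54750 − (-2.81664)) / 3 = 1.66888
R_{2,1} = 1.09695 + (1.09695 − 0.54750)/3 = 1.28010
R_{2,2} = (16·1.28010 − 1.66888) / 15 = 1.25418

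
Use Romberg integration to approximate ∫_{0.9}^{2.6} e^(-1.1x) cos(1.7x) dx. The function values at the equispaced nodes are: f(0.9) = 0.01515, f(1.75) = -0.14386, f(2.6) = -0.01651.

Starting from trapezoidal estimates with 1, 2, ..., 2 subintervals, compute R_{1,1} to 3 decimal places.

-0.163

R_{0,0} (trapezoid, 1 panel, h=1.7000): -0.00116
R_{1,0} (trapezoid, 2 panels, h=0.8500): -0.12286
R_{1,1} = -0.12286 + (-0.12286 − (-0.00116))/3 = -0.16343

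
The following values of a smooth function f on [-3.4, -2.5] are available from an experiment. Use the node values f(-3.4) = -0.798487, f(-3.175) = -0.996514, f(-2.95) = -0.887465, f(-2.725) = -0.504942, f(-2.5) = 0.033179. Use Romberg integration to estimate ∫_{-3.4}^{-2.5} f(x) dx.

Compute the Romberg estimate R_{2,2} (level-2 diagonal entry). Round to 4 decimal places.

R_{0,0} (trapezoid, 1 panel, h=0.9000): -0.344389
R_{1,0} (trapezoid, 2 panels, h=0.4500): -0.571554
R_{2,0} (trapezoid, 4 panels, h=0.2250): -0.623604
R_{1,1} = -0.571554 + (-0.571554 − (-0.344389))/3 = -0.647276
R_{2,1} = -0.623604 + (-0.623604 − (-0.571554))/3 = -0.640954
R_{2,2} = -0.640954 + (-0.640954 − (-0.647276))/15 = -0.640533

-0.6405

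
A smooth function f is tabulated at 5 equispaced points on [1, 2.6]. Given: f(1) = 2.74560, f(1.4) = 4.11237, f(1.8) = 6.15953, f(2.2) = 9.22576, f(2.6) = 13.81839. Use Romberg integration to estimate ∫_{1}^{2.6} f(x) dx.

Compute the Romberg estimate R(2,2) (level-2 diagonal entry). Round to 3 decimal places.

10.963

R(0,0) (trapezoid, 1 panel, h=1.6000): 13.25119
R(1,0) (trapezoid, 2 panels, h=0.8000): 11.55322
R(2,0) (trapezoid, 4 panels, h=0.4000): 11.11186
R(1,1) = 11.55322 + (11.55322 − 13.25119)/3 = 10.98723
R(2,1) = 11.11186 + (11.11186 − 11.55322)/3 = 10.96474
R(2,2) = 10.96474 + (10.96474 − 10.98723)/15 = 10.96324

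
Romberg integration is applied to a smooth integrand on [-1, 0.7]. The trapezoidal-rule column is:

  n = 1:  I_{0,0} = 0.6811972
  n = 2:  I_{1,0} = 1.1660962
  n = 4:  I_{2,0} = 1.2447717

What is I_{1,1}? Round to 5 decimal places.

1.32773

I_{1,1} = 1.1660962 + (1.1660962 − 0.6811972)/3 = 1.3277292
(Column j=1 coincides with Simpson's rule on the same nodes.)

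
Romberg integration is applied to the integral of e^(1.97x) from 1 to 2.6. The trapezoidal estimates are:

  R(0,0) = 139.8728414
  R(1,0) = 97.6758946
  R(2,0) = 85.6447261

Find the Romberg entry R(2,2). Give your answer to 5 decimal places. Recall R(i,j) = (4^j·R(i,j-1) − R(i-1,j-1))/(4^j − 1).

81.50261

R(1,1) = 97.6758946 + (97.6758946 − 139.8728414)/3 = 83.6102457
R(2,1) = (4·85.6447261 − 97.6758946) / 3 = 81.6343366
R(2,2) = 81.6343366 + (81.6343366 − 83.6102457)/15 = 81.5026093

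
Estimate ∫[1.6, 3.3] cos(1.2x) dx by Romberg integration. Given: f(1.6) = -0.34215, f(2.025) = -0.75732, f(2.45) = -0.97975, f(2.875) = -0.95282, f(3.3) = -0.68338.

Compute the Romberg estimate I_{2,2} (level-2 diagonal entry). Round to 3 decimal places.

I_{0,0} (trapezoid, 1 panel, h=1.7000): -0.87170
I_{1,0} (trapezoid, 2 panels, h=0.8500): -1.26864
I_{2,0} (trapezoid, 4 panels, h=0.4250): -1.36113
I_{1,1} = -1.26864 + (-1.26864 − (-0.87170))/3 = -1.40095
I_{2,1} = -1.36113 + (-1.36113 − (-1.26864))/3 = -1.39196
I_{2,2} = -1.39196 + (-1.39196 − (-1.40095))/15 = -1.39136

-1.391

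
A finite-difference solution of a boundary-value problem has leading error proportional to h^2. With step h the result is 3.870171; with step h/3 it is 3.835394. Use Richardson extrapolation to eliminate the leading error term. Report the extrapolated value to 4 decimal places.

The leading error scales as h^2; refining by a factor of 3 reduces it by 3^2 = 9.
Extrapolated value = (9·A(h/3) − A(h)) / (9 − 1)
= (9·3.835394 − 3.870171) / 8
= 30.648375 / 8 = 3.831047

3.8310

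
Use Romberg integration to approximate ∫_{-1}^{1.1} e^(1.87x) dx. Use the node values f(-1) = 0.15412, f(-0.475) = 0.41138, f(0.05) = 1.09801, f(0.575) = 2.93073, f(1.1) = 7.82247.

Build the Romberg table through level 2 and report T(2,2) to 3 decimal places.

4.106

T(0,0) (trapezoid, 1 panel, h=2.1000): 8.37542
T(1,0) (trapezoid, 2 panels, h=1.0500): 5.34062
T(2,0) (trapezoid, 4 panels, h=0.5250): 4.42492
T(1,1) = 5.34062 + (5.34062 − 8.37542)/3 = 4.32902
T(2,1) = 4.42492 + (4.42492 − 5.34062)/3 = 4.11969
T(2,2) = 4.11969 + (4.11969 − 4.32902)/15 = 4.10573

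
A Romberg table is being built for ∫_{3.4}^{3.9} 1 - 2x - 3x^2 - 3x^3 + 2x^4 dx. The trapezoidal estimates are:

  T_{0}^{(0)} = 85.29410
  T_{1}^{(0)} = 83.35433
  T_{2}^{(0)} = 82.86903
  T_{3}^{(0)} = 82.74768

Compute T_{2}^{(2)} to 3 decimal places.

Richardson extrapolation on the trapezoidal column (denominator 4−1=3):
T_{1}^{(1)} = (4·83.35433 − 85.29410) / 3 = 82.70774
T_{2}^{(1)} = (4·82.86903 − 83.35433) / 3 = 82.70726
T_{2}^{(2)} = (16·82.70726 − 82.70774) / 15 = 82.70723

82.707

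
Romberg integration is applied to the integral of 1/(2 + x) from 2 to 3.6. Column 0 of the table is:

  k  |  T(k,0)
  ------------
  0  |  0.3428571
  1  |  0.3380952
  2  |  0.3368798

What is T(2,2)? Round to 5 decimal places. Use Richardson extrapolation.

T(1,1) = (4·0.3380952 − 0.3428571) / 3 = 0.3365079
T(2,1) = (4·0.3368798 − 0.3380952) / 3 = 0.3364747
T(2,2) = 0.3364747 + (0.3364747 − 0.3365079)/15 = 0.3364725

0.33647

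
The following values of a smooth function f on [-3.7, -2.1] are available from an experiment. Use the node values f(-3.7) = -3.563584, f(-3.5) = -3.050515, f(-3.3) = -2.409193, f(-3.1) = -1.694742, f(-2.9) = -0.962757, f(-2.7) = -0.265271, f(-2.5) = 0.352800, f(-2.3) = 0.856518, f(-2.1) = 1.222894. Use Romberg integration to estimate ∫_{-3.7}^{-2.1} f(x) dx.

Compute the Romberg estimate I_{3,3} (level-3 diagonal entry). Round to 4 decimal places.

I_{0,0} (trapezoid, 1 panel, h=1.6000): -1.872552
I_{1,0} (trapezoid, 2 panels, h=0.8000): -1.706482
I_{2,0} (trapezoid, 4 panels, h=0.4000): -1.675798
I_{3,0} (trapezoid, 8 panels, h=0.2000): -1.668701
I_{1,1} = -1.706482 + (-1.706482 − (-1.872552))/3 = -1.651125
I_{2,1} = -1.675798 + (-1.675798 − (-1.706482))/3 = -1.665570
I_{3,1} = -1.668701 + (-1.668701 − (-1.675798))/3 = -1.666335
I_{2,2} = -1.665570 + (-1.665570 − (-1.651125))/15 = -1.666533
I_{3,2} = -1.666335 + (-1.666335 − (-1.665570))/15 = -1.666386
I_{3,3} = -1.666386 + (-1.666386 − (-1.666533))/63 = -1.666384

-1.6664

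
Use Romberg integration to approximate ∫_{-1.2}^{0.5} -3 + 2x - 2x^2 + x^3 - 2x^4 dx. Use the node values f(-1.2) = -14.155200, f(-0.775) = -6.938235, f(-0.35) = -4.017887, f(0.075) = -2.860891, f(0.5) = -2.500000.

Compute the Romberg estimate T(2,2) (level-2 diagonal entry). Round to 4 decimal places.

T(0,0) (trapezoid, 1 panel, h=1.7000): -14.156920
T(1,0) (trapezoid, 2 panels, h=0.8500): -10.493664
T(2,0) (trapezoid, 4 panels, h=0.4250): -9.411461
T(1,1) = -10.493664 + (-10.493664 − (-14.156920))/3 = -9.272579
T(2,1) = -9.411461 + (-9.411461 − (-10.493664))/3 = -9.050727
T(2,2) = -9.050727 + (-9.050727 − (-9.272579))/15 = -9.035937

-9.0359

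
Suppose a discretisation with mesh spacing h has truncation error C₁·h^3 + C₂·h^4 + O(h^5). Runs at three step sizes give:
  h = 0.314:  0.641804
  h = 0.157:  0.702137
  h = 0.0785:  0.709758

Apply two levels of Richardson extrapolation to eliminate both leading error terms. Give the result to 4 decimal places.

First eliminate the h^3 term (factor 2^3 = 8):
  B₁ = (8·0.702137 − 0.641804)/7 = 0.710756
  B₂ = (8·0.709758 − 0.702137)/7 = 0.710847
Then eliminate the h^4 term (factor 2^4 = 16):
  (16·0.710847 − 0.710756)/15 = 0.710853

0.7109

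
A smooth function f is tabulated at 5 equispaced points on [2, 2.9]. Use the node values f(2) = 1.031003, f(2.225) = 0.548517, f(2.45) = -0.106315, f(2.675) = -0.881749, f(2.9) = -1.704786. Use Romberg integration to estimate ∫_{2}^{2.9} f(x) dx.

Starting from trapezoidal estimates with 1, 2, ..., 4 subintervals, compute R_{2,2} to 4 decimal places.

R_{0,0} (trapezoid, 1 panel, h=0.9000): -0.303202
R_{1,0} (trapezoid, 2 panels, h=0.4500): -0.199443
R_{2,0} (trapezoid, 4 panels, h=0.2250): -0.174699
R_{1,1} = -0.199443 + (-0.199443 − (-0.303202))/3 = -0.164857
R_{2,1} = -0.174699 + (-0.174699 − (-0.199443))/3 = -0.166451
R_{2,2} = -0.166451 + (-0.166451 − (-0.164857))/15 = -0.166557

-0.1666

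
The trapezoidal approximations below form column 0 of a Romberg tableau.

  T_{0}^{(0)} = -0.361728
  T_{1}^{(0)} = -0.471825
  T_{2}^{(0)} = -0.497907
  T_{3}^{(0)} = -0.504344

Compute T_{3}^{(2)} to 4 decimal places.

T_{2}^{(1)} = -0.497907 + (-0.497907 − (-0.471825))/3 = -0.506601
T_{3}^{(1)} = (4·(-0.504344) − (-0.497907)) / 3 = -0.506490
T_{3}^{(2)} = (16·(-0.506490) − (-0.506601)) / 15 = -0.506483

-0.5065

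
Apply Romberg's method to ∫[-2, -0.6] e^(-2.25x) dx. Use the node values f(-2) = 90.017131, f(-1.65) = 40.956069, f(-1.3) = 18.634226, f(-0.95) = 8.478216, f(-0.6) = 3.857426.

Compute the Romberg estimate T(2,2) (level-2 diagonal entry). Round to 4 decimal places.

38.3076

T(0,0) (trapezoid, 1 panel, h=1.4000): 65.712190
T(1,0) (trapezoid, 2 panels, h=0.7000): 45.900053
T(2,0) (trapezoid, 4 panels, h=0.3500): 40.252026
T(1,1) = 45.900053 + (45.900053 − 65.712190)/3 = 39.296007
T(2,1) = 40.252026 + (40.252026 − 45.900053)/3 = 38.369350
T(2,2) = 38.369350 + (38.369350 − 39.296007)/15 = 38.307573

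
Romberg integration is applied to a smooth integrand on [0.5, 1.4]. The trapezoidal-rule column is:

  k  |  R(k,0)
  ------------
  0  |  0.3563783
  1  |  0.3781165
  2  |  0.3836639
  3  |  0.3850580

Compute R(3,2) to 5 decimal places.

0.38552

R(2,1) = 0.3836639 + (0.3836639 − 0.3781165)/3 = 0.3855130
R(3,1) = (4·0.3850580 − 0.3836639) / 3 = 0.3855227
R(3,2) = (16·0.3855227 − 0.3855130) / 15 = 0.3855233
(Column j=1 coincides with Simpson's rule on the same nodes.)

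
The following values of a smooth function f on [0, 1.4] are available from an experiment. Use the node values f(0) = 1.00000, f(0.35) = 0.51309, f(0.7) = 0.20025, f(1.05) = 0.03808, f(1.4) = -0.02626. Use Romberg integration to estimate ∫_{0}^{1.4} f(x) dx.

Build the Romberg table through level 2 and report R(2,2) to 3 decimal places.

R(0,0) (trapezoid, 1 panel, h=1.4000): 0.68162
R(1,0) (trapezoid, 2 panels, h=0.7000): 0.48098
R(2,0) (trapezoid, 4 panels, h=0.3500): 0.43340
R(1,1) = 0.48098 + (0.48098 − 0.68162)/3 = 0.41410
R(2,1) = 0.43340 + (0.43340 − 0.48098)/3 = 0.41754
R(2,2) = 0.41754 + (0.41754 − 0.41410)/15 = 0.41777

0.418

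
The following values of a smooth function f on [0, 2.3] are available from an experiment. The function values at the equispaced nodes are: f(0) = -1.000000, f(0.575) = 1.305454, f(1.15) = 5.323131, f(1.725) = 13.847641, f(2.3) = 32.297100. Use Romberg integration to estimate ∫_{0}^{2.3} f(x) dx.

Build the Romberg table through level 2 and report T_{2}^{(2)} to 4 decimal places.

T_{0}^{(0)} (trapezoid, 1 panel, h=2.3000): 35.991665
T_{1}^{(0)} (trapezoid, 2 panels, h=1.1500): 24.117433
T_{2}^{(0)} (trapezoid, 4 panels, h=0.5750): 20.771746
T_{1}^{(1)} = 24.117433 + (24.117433 − 35.991665)/3 = 20.159356
T_{2}^{(1)} = 20.771746 + (20.771746 − 24.117433)/3 = 19.656517
T_{2}^{(2)} = 19.656517 + (19.656517 − 20.159356)/15 = 19.622994

19.6230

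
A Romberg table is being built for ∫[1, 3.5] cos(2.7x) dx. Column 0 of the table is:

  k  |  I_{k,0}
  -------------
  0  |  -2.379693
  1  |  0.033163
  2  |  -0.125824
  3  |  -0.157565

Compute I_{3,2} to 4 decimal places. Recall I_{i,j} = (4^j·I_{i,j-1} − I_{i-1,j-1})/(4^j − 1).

-0.1674

I_{2,1} = (4·(-0.125824) − 0.033163) / 3 = -0.178820
I_{3,1} = -0.157565 + (-0.157565 − (-0.125824))/3 = -0.168145
I_{3,2} = (16·(-0.168145) − (-0.178820)) / 15 = -0.167433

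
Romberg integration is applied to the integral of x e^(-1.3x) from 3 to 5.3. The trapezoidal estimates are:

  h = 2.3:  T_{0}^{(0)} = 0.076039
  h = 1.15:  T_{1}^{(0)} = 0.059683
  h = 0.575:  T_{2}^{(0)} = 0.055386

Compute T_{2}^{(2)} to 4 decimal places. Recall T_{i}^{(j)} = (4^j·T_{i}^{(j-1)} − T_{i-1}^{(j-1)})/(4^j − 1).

0.0539

Richardson extrapolation on the trapezoidal column (denominator 4−1=3):
T_{1}^{(1)} = (4·0.059683 − 0.076039) / 3 = 0.054231
T_{2}^{(1)} = (4·0.055386 − 0.059683) / 3 = 0.053954
T_{2}^{(2)} = 0.053954 + (0.053954 − 0.054231)/15 = 0.053936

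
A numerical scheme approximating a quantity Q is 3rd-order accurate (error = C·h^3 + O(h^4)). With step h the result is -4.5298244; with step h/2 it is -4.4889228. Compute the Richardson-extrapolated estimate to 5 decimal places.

-4.48308

Extrapolated value = (8·A(h/2) − A(h)) / (8 − 1)
= (8·(-4.4889228) − (-4.5298244)) / 7
= -31.3815580 / 7 = -4.4830797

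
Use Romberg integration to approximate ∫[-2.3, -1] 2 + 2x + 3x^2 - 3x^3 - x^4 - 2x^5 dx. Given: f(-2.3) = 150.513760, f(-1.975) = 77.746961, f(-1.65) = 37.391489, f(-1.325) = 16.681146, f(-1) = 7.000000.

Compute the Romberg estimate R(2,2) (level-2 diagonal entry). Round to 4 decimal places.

R(0,0) (trapezoid, 1 panel, h=1.3000): 102.383944
R(1,0) (trapezoid, 2 panels, h=0.6500): 75.496440
R(2,0) (trapezoid, 4 panels, h=0.3250): 68.437355
R(1,1) = 75.496440 + (75.496440 − 102.383944)/3 = 66.533939
R(2,1) = 68.437355 + (68.437355 − 75.496440)/3 = 66.084327
R(2,2) = 66.084327 + (66.084327 − 66.533939)/15 = 66.054353

66.0544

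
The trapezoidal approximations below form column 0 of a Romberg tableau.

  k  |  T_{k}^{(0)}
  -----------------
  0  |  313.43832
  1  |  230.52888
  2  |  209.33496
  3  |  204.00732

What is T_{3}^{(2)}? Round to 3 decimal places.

202.229

Richardson extrapolation on the trapezoidal column (denominator 4−1=3):
T_{2}^{(1)} = 209.33496 + (209.33496 − 230.52888)/3 = 202.27032
T_{3}^{(1)} = (4·204.00732 − 209.33496) / 3 = 202.23144
T_{3}^{(2)} = (16·202.23144 − 202.27032) / 15 = 202.22885
(Column j=1 coincides with Simpson's rule on the same nodes.)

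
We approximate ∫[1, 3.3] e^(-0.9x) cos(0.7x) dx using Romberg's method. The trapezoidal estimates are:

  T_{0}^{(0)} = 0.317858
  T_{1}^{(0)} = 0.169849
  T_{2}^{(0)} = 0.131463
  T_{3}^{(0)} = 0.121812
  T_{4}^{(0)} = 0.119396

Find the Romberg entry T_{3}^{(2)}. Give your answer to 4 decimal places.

T_{2}^{(1)} = (4·0.131463 − 0.169849) / 3 = 0.118668
T_{3}^{(1)} = 0.121812 + (0.121812 − 0.131463)/3 = 0.118595
T_{3}^{(2)} = (16·0.118595 − 0.118668) / 15 = 0.118590

0.1186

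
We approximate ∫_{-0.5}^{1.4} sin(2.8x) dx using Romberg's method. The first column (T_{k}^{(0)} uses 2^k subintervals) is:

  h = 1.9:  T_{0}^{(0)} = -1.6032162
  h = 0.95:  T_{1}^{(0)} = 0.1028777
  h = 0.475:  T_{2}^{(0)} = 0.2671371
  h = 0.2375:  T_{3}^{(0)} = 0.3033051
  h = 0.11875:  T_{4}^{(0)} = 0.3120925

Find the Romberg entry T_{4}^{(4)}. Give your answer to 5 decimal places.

0.31500

Richardson extrapolation on the trapezoidal column (denominator 4−1=3):
T_{1}^{(1)} = 0.1028777 + (0.1028777 − (-1.6032162))/3 = 0.6715757
T_{2}^{(1)} = (4·0.2671371 − 0.1028777) / 3 = 0.3218902
T_{3}^{(1)} = (4·0.3033051 − 0.2671371) / 3 = 0.3153611
T_{4}^{(1)} = (4·0.3120925 − 0.3033051) / 3 = 0.3150216
T_{2}^{(2)} = (16·0.3218902 − 0.6715757) / 15 = 0.2985778
T_{3}^{(2)} = 0.3153611 + (0.3153611 − 0.3218902)/15 = 0.3149258
T_{4}^{(2)} = (16·0.3150216 − 0.3153611) / 15 = 0.3149990
T_{3}^{(3)} = (64·0.3149258 − 0.2985778) / 63 = 0.3151853
T_{4}^{(3)} = 0.3149990 + (0.3149990 − 0.3149258)/63 = 0.3150002
T_{4}^{(4)} = 0.3150002 + (0.3150002 − 0.3151853)/255 = 0.3149995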